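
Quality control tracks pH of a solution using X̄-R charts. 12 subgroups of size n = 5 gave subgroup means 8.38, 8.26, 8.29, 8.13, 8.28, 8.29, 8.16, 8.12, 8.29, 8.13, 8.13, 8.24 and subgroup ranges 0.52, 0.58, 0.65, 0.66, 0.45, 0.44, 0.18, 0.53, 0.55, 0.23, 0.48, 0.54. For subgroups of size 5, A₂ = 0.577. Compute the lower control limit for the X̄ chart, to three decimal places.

7.946

X̄̄ = (8.38 + 8.26 + 8.29 + 8.13 + 8.28 + 8.29 + 8.16 + 8.12 + 8.29 + 8.13 + 8.13 + 8.24) / 12 = 98.7000 / 12 = 8.2250
R̄ = (0.52 + 0.58 + 0.65 + 0.66 + 0.45 + 0.44 + 0.18 + 0.53 + 0.55 + 0.23 + 0.48 + 0.54) / 12 = 5.8100 / 12 = 0.4842
LCL = X̄̄ − A₂·R̄ = 8.2250 − 0.577 × 0.4842 = 7.9456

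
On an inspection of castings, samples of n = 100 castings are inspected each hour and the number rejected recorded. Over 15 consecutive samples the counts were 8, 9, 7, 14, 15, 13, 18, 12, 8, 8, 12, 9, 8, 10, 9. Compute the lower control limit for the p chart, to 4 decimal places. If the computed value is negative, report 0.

p̄ = Σdᵢ / (k·n) = 160 / (15 × 100) = 0.10667
LCL = p̄ − 3·√(p̄(1−p̄)/n) = 0.10667 − 3 × 0.03087 = 0.01406

0.0141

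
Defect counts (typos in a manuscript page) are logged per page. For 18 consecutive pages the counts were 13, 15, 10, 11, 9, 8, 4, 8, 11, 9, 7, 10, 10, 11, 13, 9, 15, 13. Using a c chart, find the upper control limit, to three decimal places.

19.977

c̄ = (13 + 15 + 10 + 11 + 9 + 8 + 4 + 8 + 11 + 9 + 7 + 10 + 10 + 11 + 13 + 9 + 15 + 13) / 18 = 186 / 18 = 10.3333
UCL = c̄ + 3√c̄ = 10.3333 + 3 × √10.3333 = 10.3333 + 3 × 3.2146 = 19.9770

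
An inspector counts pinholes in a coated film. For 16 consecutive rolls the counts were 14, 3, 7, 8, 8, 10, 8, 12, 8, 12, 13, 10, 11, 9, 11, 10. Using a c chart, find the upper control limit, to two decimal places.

18.93

c̄ = (14 + 3 + 7 + 8 + 8 + 10 + 8 + 12 + 8 + 12 + 13 + 10 + 11 + 9 + 11 + 10) / 16 = 154 / 16 = 9.6250
UCL = c̄ + 3√c̄ = 9.6250 + 3 × √9.6250 = 9.6250 + 3 × 3.1024 = 18.9323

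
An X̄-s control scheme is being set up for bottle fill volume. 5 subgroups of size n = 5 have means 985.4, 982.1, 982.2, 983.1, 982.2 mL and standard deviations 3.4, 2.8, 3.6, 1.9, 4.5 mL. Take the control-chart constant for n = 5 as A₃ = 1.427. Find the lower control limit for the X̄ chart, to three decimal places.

978.377

X̄̄ = (985.4 + 982.1 + 982.2 + 983.1 + 982.2) / 5 = 983.0000
s̄ = (3.4 + 2.8 + 3.6 + 1.9 + 4.5) / 5 = 3.2400
LCL = X̄̄ − A₃·s̄ = 983.0000 − 1.427 × 3.2400 = 978.3765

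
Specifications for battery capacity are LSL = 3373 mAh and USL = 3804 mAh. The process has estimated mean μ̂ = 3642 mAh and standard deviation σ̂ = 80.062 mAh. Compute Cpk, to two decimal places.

Cpu = (USL − μ̂) / (3σ̂) = (3804 − 3642) / (3 × 80.062) = 0.6745; Cpl = (μ̂ − LSL) / (3σ̂) = (3642 − 3373) / (3 × 80.062) = 1.1200; Cpk = min(Cpu, Cpl) = 0.6745

0.67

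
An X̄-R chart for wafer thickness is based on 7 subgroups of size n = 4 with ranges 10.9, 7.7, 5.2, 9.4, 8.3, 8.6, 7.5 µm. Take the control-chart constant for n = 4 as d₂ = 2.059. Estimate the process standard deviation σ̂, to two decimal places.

R̄ = (10.9 + 7.7 + 5.2 + 9.4 + 8.3 + 8.6 + 7.5) / 7 = 8.2286
σ̂ = R̄ / d₂ = 8.2286 / 2.059 = 3.9964

4.00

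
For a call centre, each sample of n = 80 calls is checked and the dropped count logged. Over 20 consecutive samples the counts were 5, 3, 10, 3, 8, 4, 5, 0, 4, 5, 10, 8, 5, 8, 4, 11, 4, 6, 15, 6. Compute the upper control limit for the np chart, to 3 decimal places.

13.375

p̄ = Σdᵢ / (k·n) = 124 / (20 × 80) = 0.07750
UCL = np̄ + 3·√(np̄(1−p̄)) = 6.2000 + 3 × √(6.2000×0.92250) = 6.2000 + 3 × 2.3915 = 13.3746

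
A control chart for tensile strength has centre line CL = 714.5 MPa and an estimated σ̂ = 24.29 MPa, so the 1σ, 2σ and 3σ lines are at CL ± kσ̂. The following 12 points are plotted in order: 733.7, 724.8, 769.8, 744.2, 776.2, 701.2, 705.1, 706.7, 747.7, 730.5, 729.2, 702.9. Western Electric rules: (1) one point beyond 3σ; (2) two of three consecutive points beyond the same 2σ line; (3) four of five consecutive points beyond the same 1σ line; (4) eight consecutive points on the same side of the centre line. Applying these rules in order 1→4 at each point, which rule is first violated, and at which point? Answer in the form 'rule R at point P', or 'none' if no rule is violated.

Zone of each point (C = within 1σ̂, B = 1σ̂–2σ̂, A = 2σ̂–3σ̂, * = beyond 3σ̂; sign = side of CL): 1:+C, 2:+C, 3:+A, 4:+B, 5:+A, 6:-C, 7:-C, 8:-C, 9:+B, 10:+C, 11:+C, 12:-C
Rule 2 (two of three consecutive points beyond the same 2σ limit) is satisfied at point 5.

rule 2 at point 5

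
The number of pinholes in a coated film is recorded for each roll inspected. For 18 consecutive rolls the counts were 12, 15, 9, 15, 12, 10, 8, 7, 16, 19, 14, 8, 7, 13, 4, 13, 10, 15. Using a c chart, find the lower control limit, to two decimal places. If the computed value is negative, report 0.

c̄ = (12 + 15 + 9 + 15 + 12 + 10 + 8 + 7 + 16 + 19 + 14 + 8 + 7 + 13 + 4 + 13 + 10 + 15) / 18 = 207 / 18 = 11.5000
LCL = c̄ − 3√c̄ = 11.5000 − 3 × 3.3912 = 1.3265

1.33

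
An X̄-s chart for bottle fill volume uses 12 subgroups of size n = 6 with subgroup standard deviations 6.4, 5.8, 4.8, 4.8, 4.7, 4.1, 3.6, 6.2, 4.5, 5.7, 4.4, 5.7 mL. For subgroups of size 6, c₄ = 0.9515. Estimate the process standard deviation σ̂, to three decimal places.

s̄ = (6.4 + 5.8 + 4.8 + 4.8 + 4.7 + 4.1 + 3.6 + 6.2 + 4.5 + 5.7 + 4.4 + 5.7) / 12 = 5.0583
σ̂ = s̄ / c₄ = 5.0583 / 0.9515 = 5.3162

5.316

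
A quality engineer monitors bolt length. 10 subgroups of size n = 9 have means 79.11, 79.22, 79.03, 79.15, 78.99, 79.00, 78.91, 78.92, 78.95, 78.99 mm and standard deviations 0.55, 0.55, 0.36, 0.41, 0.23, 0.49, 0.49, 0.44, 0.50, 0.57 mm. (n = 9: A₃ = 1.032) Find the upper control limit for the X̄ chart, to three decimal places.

X̄̄ = (79.11 + 79.22 + 79.03 + 79.15 + 78.99 + 79.00 + 78.91 + 78.92 + 78.95 + 78.99) / 10 = 79.0270
s̄ = (0.55 + 0.55 + 0.36 + 0.41 + 0.23 + 0.49 + 0.49 + 0.44 + 0.50 + 0.57) / 10 = 0.4590
UCL = X̄̄ + A₃·s̄ = 79.0270 + 1.032 × 0.4590 = 79.5007

79.501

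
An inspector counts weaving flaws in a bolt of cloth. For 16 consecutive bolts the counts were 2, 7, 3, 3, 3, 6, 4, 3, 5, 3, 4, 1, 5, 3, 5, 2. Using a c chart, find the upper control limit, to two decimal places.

c̄ = (2 + 7 + 3 + 3 + 3 + 6 + 4 + 3 + 5 + 3 + 4 + 1 + 5 + 3 + 5 + 2) / 16 = 59 / 16 = 3.6875
UCL = c̄ + 3√c̄ = 3.6875 + 3 × √3.6875 = 3.6875 + 3 × 1.9203 = 9.4484

9.45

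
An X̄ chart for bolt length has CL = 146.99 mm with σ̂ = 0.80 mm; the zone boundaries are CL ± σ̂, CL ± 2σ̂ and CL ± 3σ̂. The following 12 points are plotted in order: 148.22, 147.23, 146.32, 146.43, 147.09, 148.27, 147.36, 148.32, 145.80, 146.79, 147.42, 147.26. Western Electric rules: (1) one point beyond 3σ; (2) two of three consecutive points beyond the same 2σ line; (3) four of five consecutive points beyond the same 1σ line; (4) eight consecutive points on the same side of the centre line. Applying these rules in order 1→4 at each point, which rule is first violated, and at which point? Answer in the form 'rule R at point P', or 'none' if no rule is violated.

none

Zone of each point (C = within 1σ̂, B = 1σ̂–2σ̂, A = 2σ̂–3σ̂, * = beyond 3σ̂; sign = side of CL): 1:+B, 2:+C, 3:-C, 4:-C, 5:+C, 6:+B, 7:+C, 8:+B, 9:-B, 10:-C, 11:+C, 12:+C
No rule fires across all 12 points.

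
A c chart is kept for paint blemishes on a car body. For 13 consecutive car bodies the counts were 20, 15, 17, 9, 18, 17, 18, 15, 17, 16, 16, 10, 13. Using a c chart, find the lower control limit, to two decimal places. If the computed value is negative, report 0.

c̄ = (20 + 15 + 17 + 9 + 18 + 17 + 18 + 15 + 17 + 16 + 16 + 10 + 13) / 13 = 201 / 13 = 15.4615
LCL = c̄ − 3√c̄ = 15.4615 − 3 × 3.9321 = 3.6652

3.67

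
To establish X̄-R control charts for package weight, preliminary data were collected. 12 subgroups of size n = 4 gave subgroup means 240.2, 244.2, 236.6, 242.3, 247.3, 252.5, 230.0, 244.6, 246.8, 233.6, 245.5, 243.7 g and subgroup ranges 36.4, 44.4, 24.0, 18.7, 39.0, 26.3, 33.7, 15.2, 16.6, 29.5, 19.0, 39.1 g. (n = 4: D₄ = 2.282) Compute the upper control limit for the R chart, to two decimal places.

R̄ = (36.4 + 44.4 + 24.0 + 18.7 + 39.0 + 26.3 + 33.7 + 15.2 + 16.6 + 29.5 + 19.0 + 39.1) / 12 = 341.9000 / 12 = 28.4917
UCL_R = D₄·R̄ = 2.282 × 28.4917 = 65.0180

65.02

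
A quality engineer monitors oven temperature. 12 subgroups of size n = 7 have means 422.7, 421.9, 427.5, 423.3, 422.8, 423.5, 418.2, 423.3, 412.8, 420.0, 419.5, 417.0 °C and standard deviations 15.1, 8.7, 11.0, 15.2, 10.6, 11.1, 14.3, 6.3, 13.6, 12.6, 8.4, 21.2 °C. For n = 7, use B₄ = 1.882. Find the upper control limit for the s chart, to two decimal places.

23.23

s̄ = (15.1 + 8.7 + 11.0 + 15.2 + 10.6 + 11.1 + 14.3 + 6.3 + 13.6 + 12.6 + 8.4 + 21.2) / 12 = 12.3417
UCL_s = B₄·s̄ = 1.882 × 12.3417 = 23.2270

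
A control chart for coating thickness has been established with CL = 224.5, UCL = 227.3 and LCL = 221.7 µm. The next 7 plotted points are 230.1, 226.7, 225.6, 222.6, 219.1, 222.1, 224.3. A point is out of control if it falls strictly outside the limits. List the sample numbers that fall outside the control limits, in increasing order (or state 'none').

Compare each point to [221.7, 227.3]: sample 1 = 230.1 > UCL; sample 5 = 219.1 < LCL.

1, 5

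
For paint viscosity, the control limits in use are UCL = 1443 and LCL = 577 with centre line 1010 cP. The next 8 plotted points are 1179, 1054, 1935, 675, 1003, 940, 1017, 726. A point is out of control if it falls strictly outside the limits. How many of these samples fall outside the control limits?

1

Compare each point to [577, 1443]: sample 3 = 1935 > UCL.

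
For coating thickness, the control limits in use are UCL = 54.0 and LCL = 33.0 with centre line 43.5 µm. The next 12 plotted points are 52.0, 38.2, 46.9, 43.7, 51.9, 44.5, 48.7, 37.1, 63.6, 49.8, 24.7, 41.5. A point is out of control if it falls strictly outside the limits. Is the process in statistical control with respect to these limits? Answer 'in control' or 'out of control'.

out of control

Compare each point to [33.0, 54.0]: sample 9 = 63.6 > UCL; sample 11 = 24.7 < LCL.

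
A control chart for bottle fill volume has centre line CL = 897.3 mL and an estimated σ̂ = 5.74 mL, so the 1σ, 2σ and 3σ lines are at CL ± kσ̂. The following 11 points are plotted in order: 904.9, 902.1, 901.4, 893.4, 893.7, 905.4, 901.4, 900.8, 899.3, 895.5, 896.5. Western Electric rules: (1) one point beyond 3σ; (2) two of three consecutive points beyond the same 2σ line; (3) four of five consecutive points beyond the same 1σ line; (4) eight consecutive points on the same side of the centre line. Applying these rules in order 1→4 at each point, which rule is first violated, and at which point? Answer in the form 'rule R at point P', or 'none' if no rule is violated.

none

Zone of each point (C = within 1σ̂, B = 1σ̂–2σ̂, A = 2σ̂–3σ̂, * = beyond 3σ̂; sign = side of CL): 1:+B, 2:+C, 3:+C, 4:-C, 5:-C, 6:+B, 7:+C, 8:+C, 9:+C, 10:-C, 11:-C
No rule fires across all 11 points.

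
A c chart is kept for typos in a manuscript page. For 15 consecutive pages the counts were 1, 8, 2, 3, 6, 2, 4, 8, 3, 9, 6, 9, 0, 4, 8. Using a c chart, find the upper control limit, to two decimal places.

c̄ = (1 + 8 + 2 + 3 + 6 + 2 + 4 + 8 + 3 + 9 + 6 + 9 + 0 + 4 + 8) / 15 = 73 / 15 = 4.8667
UCL = c̄ + 3√c̄ = 4.8667 + 3 × √4.8667 = 4.8667 + 3 × 2.2061 = 11.4848

11.48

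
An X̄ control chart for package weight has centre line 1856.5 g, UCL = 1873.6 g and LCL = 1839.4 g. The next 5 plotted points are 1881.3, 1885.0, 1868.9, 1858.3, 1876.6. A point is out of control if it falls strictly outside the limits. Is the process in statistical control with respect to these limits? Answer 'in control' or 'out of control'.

out of control

Compare each point to [1839.4, 1873.6]: sample 1 = 1881.3 > UCL; sample 2 = 1885.0 > UCL; sample 5 = 1876.6 > UCL.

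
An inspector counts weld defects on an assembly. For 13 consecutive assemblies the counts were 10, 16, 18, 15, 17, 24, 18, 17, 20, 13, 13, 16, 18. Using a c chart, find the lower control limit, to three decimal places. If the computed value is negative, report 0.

c̄ = (10 + 16 + 18 + 15 + 17 + 24 + 18 + 17 + 20 + 13 + 13 + 16 + 18) / 13 = 215 / 13 = 16.5385
LCL = c̄ − 3√c̄ = 16.5385 − 3 × 4.0668 = 4.3382

4.338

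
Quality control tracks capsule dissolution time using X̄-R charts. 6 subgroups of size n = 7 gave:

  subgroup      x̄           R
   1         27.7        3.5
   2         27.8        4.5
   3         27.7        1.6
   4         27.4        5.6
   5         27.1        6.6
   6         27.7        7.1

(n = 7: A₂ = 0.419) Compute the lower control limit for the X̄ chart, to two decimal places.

25.55

X̄̄ = (27.7 + 27.8 + 27.7 + 27.4 + 27.1 + 27.7) / 6 = 165.4000 / 6 = 27.5667
R̄ = (3.5 + 4.5 + 1.6 + 5.6 + 6.6 + 7.1) / 6 = 28.9000 / 6 = 4.8167
LCL = X̄̄ − A₂·R̄ = 27.5667 − 0.419 × 4.8167 = 25.5485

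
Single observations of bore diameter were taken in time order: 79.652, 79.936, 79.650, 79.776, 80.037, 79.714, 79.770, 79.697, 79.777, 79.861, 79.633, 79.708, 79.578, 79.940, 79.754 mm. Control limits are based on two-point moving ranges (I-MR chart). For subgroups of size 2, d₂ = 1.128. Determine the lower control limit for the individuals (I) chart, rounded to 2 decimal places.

X̄ = (79.652 + 79.936 + 79.650 + 79.776 + 80.037 + 79.714 + 79.770 + 79.697 + 79.777 + 79.861 + 79.633 + 79.708 + 79.578 + 79.940 + 79.754) / 15 = 79.7655
Moving ranges: 0.284, 0.286, 0.126, 0.261, 0.323, 0.056, 0.073, 0.080, 0.084, 0.228, 0.075, 0.130, 0.362, 0.186; M̄R̄ = 2.5540 / 14 = 0.1824
LCL = X̄ − 3·M̄R̄/d₂ = 79.7655 − 3 × 0.1824 / 1.128 = 79.2804

79.28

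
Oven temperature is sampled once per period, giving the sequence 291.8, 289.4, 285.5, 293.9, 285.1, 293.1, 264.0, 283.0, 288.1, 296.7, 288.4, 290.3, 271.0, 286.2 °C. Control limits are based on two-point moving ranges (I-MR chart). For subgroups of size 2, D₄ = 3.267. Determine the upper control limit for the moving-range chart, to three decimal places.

34.680

Moving ranges: 2.4, 3.9, 8.4, 8.8, 8.0, 29.1, 19.0, 5.1, 8.6, 8.3, 1.9, 19.3, 15.2; M̄R̄ = 138.0000 / 13 = 10.6154
UCL_MR = D₄·M̄R̄ = 3.267 × 10.6154 = 34.6805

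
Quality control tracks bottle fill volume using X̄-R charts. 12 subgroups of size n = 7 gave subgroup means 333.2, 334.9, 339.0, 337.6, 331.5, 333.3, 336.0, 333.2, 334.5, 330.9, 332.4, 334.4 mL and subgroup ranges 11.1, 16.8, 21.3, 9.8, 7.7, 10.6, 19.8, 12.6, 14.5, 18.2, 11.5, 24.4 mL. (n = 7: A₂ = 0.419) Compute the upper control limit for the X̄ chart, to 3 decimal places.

340.467

X̄̄ = (333.2 + 334.9 + 339.0 + 337.6 + 331.5 + 333.3 + 336.0 + 333.2 + 334.5 + 330.9 + 332.4 + 334.4) / 12 = 4010.9000 / 12 = 334.2417
R̄ = (11.1 + 16.8 + 21.3 + 9.8 + 7.7 + 10.6 + 19.8 + 12.6 + 14.5 + 18.2 + 11.5 + 24.4) / 12 = 178.3000 / 12 = 14.8583
UCL = X̄̄ + A₂·R̄ = 334.2417 + 0.419 × 14.8583 = 340.4673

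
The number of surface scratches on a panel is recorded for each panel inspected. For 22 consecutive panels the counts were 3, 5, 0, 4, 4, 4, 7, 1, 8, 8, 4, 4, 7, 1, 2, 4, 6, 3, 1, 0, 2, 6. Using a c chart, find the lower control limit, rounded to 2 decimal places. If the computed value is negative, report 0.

c̄ = (3 + 5 + 0 + 4 + 4 + 4 + 7 + 1 + 8 + 8 + 4 + 4 + 7 + 1 + 2 + 4 + 6 + 3 + 1 + 0 + 2 + 6) / 22 = 84 / 22 = 3.8182
LCL = c̄ − 3√c̄ = 3.8182 − 3 × 1.9540 = -2.0439 → 0 (cannot be negative)

0.00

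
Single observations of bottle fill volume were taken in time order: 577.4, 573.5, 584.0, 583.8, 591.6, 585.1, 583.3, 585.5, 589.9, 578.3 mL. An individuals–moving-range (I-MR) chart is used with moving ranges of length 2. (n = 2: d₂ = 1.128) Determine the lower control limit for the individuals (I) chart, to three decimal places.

568.790

X̄ = (577.4 + 573.5 + 584.0 + 583.8 + 591.6 + 585.1 + 583.3 + 585.5 + 589.9 + 578.3) / 10 = 583.2400
Moving ranges: 3.9, 10.5, 0.2, 7.8, 6.5, 1.8, 2.2, 4.4, 11.6; M̄R̄ = 48.9000 / 9 = 5.4333
LCL = X̄ − 3·M̄R̄/d₂ = 583.2400 − 3 × 5.4333 / 1.128 = 568.7896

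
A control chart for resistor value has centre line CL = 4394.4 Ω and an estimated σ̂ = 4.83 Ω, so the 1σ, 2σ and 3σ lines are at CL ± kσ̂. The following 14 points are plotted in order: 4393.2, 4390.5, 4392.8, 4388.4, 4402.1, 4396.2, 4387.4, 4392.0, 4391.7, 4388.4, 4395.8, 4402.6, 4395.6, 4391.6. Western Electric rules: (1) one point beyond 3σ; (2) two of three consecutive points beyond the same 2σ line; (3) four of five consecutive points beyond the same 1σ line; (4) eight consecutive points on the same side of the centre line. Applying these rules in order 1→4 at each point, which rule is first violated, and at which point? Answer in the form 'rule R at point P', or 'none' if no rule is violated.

Zone of each point (C = within 1σ̂, B = 1σ̂–2σ̂, A = 2σ̂–3σ̂, * = beyond 3σ̂; sign = side of CL): 1:-C, 2:-C, 3:-C, 4:-B, 5:+B, 6:+C, 7:-B, 8:-C, 9:-C, 10:-B, 11:+C, 12:+B, 13:+C, 14:-C
No rule fires across all 14 points.

none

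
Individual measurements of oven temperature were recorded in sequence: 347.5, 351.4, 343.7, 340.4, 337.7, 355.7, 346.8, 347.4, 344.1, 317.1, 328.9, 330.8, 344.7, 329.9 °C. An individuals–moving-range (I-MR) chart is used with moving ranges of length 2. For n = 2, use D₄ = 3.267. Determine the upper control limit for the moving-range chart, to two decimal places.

Moving ranges: 3.9, 7.7, 3.3, 2.7, 18.0, 8.9, 0.6, 3.3, 27.0, 11.8, 1.9, 13.9, 14.8; M̄R̄ = 117.8000 / 13 = 9.0615
UCL_MR = D₄·M̄R̄ = 3.267 × 9.0615 = 29.6040

29.60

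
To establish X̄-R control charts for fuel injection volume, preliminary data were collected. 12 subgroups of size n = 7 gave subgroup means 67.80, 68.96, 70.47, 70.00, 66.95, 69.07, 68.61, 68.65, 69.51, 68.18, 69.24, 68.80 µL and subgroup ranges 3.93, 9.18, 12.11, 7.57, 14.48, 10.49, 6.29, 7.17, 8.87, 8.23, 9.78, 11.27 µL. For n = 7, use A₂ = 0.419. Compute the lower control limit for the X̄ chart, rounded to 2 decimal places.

65.03

X̄̄ = (67.80 + 68.96 + 70.47 + 70.00 + 66.95 + 69.07 + 68.61 + 68.65 + 69.51 + 68.18 + 69.24 + 68.80) / 12 = 826.2400 / 12 = 68.8533
R̄ = (3.93 + 9.18 + 12.11 + 7.57 + 14.48 + 10.49 + 6.29 + 7.17 + 8.87 + 8.23 + 9.78 + 11.27) / 12 = 109.3700 / 12 = 9.1142
LCL = X̄̄ − A₂·R̄ = 68.8533 − 0.419 × 9.1142 = 65.0345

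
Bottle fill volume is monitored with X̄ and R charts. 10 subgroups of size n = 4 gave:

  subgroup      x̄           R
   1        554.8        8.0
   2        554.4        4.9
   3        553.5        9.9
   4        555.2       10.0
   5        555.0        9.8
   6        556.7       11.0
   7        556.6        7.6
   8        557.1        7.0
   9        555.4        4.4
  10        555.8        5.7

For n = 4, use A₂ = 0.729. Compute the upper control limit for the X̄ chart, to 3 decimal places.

X̄̄ = (554.8 + 554.4 + 553.5 + 555.2 + 555.0 + 556.7 + 556.6 + 557.1 + 555.4 + 555.8) / 10 = 5554.5000 / 10 = 555.4500
R̄ = (8.0 + 4.9 + 9.9 + 10.0 + 9.8 + 11.0 + 7.6 + 7.0 + 4.4 + 5.7) / 10 = 78.3000 / 10 = 7.8300
UCL = X̄̄ + A₂·R̄ = 555.4500 + 0.729 × 7.8300 = 561.1581

561.158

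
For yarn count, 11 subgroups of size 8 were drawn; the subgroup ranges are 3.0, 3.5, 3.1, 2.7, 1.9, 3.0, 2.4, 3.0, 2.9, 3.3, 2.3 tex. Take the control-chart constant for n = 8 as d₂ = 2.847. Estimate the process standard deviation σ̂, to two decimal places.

R̄ = (3.0 + 3.5 + 3.1 + 2.7 + 1.9 + 3.0 + 2.4 + 3.0 + 2.9 + 3.3 + 2.3) / 11 = 2.8273
σ̂ = R̄ / d₂ = 2.8273 / 2.847 = 0.9931

0.99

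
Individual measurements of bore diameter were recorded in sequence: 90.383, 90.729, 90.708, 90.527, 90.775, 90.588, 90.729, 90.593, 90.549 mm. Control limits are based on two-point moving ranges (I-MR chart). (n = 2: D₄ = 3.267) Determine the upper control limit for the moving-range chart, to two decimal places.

0.53

Moving ranges: 0.346, 0.021, 0.181, 0.248, 0.187, 0.141, 0.136, 0.044; M̄R̄ = 1.3040 / 8 = 0.1630
UCL_MR = D₄·M̄R̄ = 3.267 × 0.1630 = 0.5325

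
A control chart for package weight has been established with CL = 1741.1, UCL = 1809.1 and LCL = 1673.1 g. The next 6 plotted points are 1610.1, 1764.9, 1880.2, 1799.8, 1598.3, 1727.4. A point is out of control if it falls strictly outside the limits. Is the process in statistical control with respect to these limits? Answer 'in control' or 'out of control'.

Compare each point to [1673.1, 1809.1]: sample 1 = 1610.1 < LCL; sample 3 = 1880.2 > UCL; sample 5 = 1598.3 < LCL.

out of control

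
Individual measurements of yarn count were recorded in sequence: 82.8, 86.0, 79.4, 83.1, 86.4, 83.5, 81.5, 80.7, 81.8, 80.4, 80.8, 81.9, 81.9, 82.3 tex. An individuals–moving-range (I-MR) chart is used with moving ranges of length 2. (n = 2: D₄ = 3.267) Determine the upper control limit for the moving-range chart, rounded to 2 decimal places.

6.76

Moving ranges: 3.2, 6.6, 3.7, 3.3, 2.9, 2.0, 0.8, 1.1, 1.4, 0.4, 1.1, 0.0, 0.4; M̄R̄ = 26.9000 / 13 = 2.0692
UCL_MR = D₄·M̄R̄ = 3.267 × 2.0692 = 6.7602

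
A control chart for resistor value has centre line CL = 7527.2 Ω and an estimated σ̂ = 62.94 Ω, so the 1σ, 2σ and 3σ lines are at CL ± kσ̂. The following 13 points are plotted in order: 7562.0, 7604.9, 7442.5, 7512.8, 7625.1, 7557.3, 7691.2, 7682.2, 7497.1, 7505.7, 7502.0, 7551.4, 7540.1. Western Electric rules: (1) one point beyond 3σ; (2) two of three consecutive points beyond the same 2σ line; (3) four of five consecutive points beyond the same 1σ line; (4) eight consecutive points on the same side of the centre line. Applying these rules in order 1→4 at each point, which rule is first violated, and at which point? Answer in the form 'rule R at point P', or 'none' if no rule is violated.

rule 2 at point 8

Zone of each point (C = within 1σ̂, B = 1σ̂–2σ̂, A = 2σ̂–3σ̂, * = beyond 3σ̂; sign = side of CL): 1:+C, 2:+B, 3:-B, 4:-C, 5:+B, 6:+C, 7:+A, 8:+A, 9:-C, 10:-C, 11:-C, 12:+C, 13:+C
Rule 2 (two of three consecutive points beyond the same 2σ limit) is satisfied at point 8.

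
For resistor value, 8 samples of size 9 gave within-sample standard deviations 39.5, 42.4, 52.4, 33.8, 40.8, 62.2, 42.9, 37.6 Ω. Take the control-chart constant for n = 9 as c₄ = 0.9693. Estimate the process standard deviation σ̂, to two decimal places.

45.34

s̄ = (39.5 + 42.4 + 52.4 + 33.8 + 40.8 + 62.2 + 42.9 + 37.6) / 8 = 43.9500
σ̂ = s̄ / c₄ = 43.9500 / 0.9693 = 45.3420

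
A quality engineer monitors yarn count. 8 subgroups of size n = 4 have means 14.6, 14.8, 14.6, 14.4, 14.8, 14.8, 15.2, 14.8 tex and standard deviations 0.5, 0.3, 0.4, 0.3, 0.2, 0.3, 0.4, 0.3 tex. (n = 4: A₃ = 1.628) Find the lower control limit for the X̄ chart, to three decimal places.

X̄̄ = (14.6 + 14.8 + 14.6 + 14.4 + 14.8 + 14.8 + 15.2 + 14.8) / 8 = 14.7500
s̄ = (0.5 + 0.3 + 0.4 + 0.3 + 0.2 + 0.3 + 0.4 + 0.3) / 8 = 0.3375
LCL = X̄̄ − A₃·s̄ = 14.7500 − 1.628 × 0.3375 = 14.2005

14.201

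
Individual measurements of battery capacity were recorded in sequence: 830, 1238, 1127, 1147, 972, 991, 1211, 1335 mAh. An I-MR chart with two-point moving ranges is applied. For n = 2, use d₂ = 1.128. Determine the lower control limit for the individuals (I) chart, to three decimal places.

X̄ = (830 + 1238 + 1127 + 1147 + 972 + 991 + 1211 + 1335) / 8 = 1106.3750
Moving ranges: 408, 111, 20, 175, 19, 220, 124; M̄R̄ = 1077.0000 / 7 = 153.8571
LCL = X̄ − 3·M̄R̄/d₂ = 1106.3750 − 3 × 153.8571 / 1.128 = 697.1805

697.180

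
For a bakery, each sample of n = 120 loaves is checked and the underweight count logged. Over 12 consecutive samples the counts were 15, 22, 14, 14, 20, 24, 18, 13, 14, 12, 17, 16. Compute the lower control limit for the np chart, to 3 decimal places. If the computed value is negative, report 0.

p̄ = Σdᵢ / (k·n) = 199 / (12 × 120) = 0.13819
LCL = np̄ − 3·√(np̄(1−p̄)) = 16.5833 − 3 × 3.7804 = 5.2421

5.242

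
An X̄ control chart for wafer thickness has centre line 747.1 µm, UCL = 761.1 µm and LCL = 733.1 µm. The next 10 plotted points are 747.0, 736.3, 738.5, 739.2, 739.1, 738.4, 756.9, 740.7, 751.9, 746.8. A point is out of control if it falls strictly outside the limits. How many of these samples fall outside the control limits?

0

All 10 points lie within [733.1, 761.1].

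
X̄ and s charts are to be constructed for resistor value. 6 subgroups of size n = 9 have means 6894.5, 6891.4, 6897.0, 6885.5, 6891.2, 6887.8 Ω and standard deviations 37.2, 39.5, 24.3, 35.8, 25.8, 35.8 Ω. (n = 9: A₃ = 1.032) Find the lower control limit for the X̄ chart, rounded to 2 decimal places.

6857.11

X̄̄ = (6894.5 + 6891.4 + 6897.0 + 6885.5 + 6891.2 + 6887.8) / 6 = 6891.2333
s̄ = (37.2 + 39.5 + 24.3 + 35.8 + 25.8 + 35.8) / 6 = 33.0667
LCL = X̄̄ − A₃·s̄ = 6891.2333 − 1.032 × 33.0667 = 6857.1085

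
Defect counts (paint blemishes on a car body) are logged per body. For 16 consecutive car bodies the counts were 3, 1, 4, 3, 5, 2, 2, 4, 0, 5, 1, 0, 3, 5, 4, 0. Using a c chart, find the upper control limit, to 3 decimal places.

7.486

c̄ = (3 + 1 + 4 + 3 + 5 + 2 + 2 + 4 + 0 + 5 + 1 + 0 + 3 + 5 + 4 + 0) / 16 = 42 / 16 = 2.6250
UCL = c̄ + 3√c̄ = 2.6250 + 3 × √2.6250 = 2.6250 + 3 × 1.6202 = 7.4856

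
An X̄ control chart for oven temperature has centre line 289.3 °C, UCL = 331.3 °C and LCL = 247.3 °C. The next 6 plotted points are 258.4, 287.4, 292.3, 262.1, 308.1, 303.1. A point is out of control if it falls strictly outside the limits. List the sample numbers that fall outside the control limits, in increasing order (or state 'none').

none

All 6 points lie within [247.3, 331.3].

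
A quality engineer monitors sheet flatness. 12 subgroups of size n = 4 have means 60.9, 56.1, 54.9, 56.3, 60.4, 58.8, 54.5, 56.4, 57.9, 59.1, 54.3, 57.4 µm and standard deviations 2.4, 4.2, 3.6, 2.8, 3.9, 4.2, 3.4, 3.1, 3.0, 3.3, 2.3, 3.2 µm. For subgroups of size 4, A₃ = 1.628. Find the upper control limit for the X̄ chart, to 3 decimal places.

62.595

X̄̄ = (60.9 + 56.1 + 54.9 + 56.3 + 60.4 + 58.8 + 54.5 + 56.4 + 57.9 + 59.1 + 54.3 + 57.4) / 12 = 57.2500
s̄ = (2.4 + 4.2 + 3.6 + 2.8 + 3.9 + 4.2 + 3.4 + 3.1 + 3.0 + 3.3 + 2.3 + 3.2) / 12 = 3.2833
UCL = X̄̄ + A₃·s̄ = 57.2500 + 1.628 × 3.2833 = 62.5953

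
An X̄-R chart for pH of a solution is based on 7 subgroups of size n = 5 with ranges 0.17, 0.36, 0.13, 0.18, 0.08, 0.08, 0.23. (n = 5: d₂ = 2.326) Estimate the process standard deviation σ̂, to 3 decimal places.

R̄ = (0.17 + 0.36 + 0.13 + 0.18 + 0.08 + 0.08 + 0.23) / 7 = 0.1757
σ̂ = R̄ / d₂ = 0.1757 / 2.326 = 0.0755

0.076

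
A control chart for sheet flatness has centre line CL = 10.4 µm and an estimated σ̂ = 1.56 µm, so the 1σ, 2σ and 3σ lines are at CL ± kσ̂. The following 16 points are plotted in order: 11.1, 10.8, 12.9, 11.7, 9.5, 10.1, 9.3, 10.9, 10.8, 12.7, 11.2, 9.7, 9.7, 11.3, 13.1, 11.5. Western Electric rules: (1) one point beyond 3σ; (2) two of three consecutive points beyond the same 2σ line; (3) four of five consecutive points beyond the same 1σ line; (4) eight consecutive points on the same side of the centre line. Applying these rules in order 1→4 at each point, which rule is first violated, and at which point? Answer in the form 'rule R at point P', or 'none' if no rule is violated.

none

Zone of each point (C = within 1σ̂, B = 1σ̂–2σ̂, A = 2σ̂–3σ̂, * = beyond 3σ̂; sign = side of CL): 1:+C, 2:+C, 3:+B, 4:+C, 5:-C, 6:-C, 7:-C, 8:+C, 9:+C, 10:+B, 11:+C, 12:-C, 13:-C, 14:+C, 15:+B, 16:+C
No rule fires across all 16 points.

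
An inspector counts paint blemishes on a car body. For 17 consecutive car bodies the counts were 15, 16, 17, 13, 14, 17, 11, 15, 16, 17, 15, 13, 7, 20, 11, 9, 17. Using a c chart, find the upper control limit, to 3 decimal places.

25.636

c̄ = (15 + 16 + 17 + 13 + 14 + 17 + 11 + 15 + 16 + 17 + 15 + 13 + 7 + 20 + 11 + 9 + 17) / 17 = 243 / 17 = 14.2941
UCL = c̄ + 3√c̄ = 14.2941 + 3 × √14.2941 = 14.2941 + 3 × 3.7808 = 25.6364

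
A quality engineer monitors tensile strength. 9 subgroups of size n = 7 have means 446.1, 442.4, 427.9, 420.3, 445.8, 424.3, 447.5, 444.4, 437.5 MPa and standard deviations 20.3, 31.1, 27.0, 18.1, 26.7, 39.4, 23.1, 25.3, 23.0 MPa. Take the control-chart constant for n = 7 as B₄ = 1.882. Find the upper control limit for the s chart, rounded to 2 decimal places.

48.93

s̄ = (20.3 + 31.1 + 27.0 + 18.1 + 26.7 + 39.4 + 23.1 + 25.3 + 23.0) / 9 = 26.0000
UCL_s = B₄·s̄ = 1.882 × 26.0000 = 48.9320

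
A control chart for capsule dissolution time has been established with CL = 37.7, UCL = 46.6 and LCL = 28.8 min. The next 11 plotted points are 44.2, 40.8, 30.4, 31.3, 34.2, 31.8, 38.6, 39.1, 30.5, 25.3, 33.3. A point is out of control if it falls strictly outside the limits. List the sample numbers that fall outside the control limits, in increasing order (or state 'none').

10

Compare each point to [28.8, 46.6]: sample 10 = 25.3 < LCL.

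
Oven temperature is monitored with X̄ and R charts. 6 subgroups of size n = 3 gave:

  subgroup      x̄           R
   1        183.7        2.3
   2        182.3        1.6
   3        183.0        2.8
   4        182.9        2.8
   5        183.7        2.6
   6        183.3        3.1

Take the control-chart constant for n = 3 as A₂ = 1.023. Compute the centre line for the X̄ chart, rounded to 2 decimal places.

X̄̄ = (183.7 + 182.3 + 183.0 + 182.9 + 183.7 + 183.3) / 6 = 1098.9000 / 6 = 183.1500
CL = X̄̄ = 183.1500

183.15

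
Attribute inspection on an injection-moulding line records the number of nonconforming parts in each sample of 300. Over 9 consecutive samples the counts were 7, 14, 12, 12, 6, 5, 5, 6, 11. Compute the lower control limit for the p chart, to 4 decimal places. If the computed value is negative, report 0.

p̄ = Σdᵢ / (k·n) = 78 / (9 × 300) = 0.02889
LCL = p̄ − 3·√(p̄(1−p̄)/n) = 0.02889 − 3 × 0.00967 = -0.00012 → 0 (negative, so LCL = 0)

0.0000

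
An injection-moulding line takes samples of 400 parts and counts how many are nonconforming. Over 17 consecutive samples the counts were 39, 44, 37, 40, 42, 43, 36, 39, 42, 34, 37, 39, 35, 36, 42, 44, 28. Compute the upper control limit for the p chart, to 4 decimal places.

p̄ = Σdᵢ / (k·n) = 657 / (17 × 400) = 0.09662
UCL = p̄ + 3·√(p̄(1−p̄)/n) = 0.09662 + 3 × √(0.09662×0.90338/400) = 0.09662 + 3 × 0.01477 = 0.14093

0.1409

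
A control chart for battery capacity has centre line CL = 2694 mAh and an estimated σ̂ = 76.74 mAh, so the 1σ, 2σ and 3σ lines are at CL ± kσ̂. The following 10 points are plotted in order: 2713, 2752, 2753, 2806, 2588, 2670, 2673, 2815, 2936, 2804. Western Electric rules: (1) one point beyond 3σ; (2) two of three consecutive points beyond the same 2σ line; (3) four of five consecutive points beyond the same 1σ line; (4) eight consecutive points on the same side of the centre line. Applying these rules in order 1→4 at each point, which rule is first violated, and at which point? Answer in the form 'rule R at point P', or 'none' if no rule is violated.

Zone of each point (C = within 1σ̂, B = 1σ̂–2σ̂, A = 2σ̂–3σ̂, * = beyond 3σ̂; sign = side of CL): 1:+C, 2:+C, 3:+C, 4:+B, 5:-B, 6:-C, 7:-C, 8:+B, 9:+*, 10:+B
Rule 1 (one point beyond the 3σ limits) is satisfied at point 9.

rule 1 at point 9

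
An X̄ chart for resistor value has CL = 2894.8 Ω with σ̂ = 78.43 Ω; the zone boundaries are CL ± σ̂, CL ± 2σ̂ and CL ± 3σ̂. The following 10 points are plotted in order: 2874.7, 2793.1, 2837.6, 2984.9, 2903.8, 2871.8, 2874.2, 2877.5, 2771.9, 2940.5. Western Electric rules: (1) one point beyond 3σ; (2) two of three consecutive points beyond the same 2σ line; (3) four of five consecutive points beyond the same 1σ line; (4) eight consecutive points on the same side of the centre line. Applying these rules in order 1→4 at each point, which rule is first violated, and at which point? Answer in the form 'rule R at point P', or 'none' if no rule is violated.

Zone of each point (C = within 1σ̂, B = 1σ̂–2σ̂, A = 2σ̂–3σ̂, * = beyond 3σ̂; sign = side of CL): 1:-C, 2:-B, 3:-C, 4:+B, 5:+C, 6:-C, 7:-C, 8:-C, 9:-B, 10:+C
No rule fires across all 10 points.

none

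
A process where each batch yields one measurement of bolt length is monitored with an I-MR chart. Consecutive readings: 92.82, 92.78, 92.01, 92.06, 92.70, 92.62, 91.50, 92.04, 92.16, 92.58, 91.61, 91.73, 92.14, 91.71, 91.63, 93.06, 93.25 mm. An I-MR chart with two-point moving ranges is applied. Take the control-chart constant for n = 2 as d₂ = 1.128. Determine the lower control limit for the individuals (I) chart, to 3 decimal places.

91.027

X̄ = (92.82 + 92.78 + 92.01 + 92.06 + 92.70 + 92.62 + 91.50 + 92.04 + 92.16 + 92.58 + 91.61 + 91.73 + 92.14 + 91.71 + 91.63 + 93.06 + 93.25) / 17 = 92.2588
Moving ranges: 0.04, 0.77, 0.05, 0.64, 0.08, 1.12, 0.54, 0.12, 0.42, 0.97, 0.12, 0.41, 0.43, 0.08, 1.43, 0.19; M̄R̄ = 7.4100 / 16 = 0.4631
LCL = X̄ − 3·M̄R̄/d₂ = 92.2588 − 3 × 0.4631 / 1.128 = 91.0271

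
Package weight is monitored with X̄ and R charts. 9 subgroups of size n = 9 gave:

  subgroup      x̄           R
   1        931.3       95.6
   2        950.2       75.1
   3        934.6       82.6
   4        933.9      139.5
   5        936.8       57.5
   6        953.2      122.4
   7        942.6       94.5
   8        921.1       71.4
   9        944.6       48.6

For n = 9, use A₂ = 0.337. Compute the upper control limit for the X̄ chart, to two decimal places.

X̄̄ = (931.3 + 950.2 + 934.6 + 933.9 + 936.8 + 953.2 + 942.6 + 921.1 + 944.6) / 9 = 8448.3000 / 9 = 938.7000
R̄ = (95.6 + 75.1 + 82.6 + 139.5 + 57.5 + 122.4 + 94.5 + 71.4 + 48.6) / 9 = 787.2000 / 9 = 87.4667
UCL = X̄̄ + A₂·R̄ = 938.7000 + 0.337 × 87.4667 = 968.1763

968.18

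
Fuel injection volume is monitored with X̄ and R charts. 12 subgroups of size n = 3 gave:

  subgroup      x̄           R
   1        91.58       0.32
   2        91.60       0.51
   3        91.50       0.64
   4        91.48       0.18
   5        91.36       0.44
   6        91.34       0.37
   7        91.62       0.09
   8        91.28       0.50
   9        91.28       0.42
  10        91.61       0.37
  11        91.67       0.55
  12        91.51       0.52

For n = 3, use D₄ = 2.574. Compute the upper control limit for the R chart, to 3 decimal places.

R̄ = (0.32 + 0.51 + 0.64 + 0.18 + 0.44 + 0.37 + 0.09 + 0.50 + 0.42 + 0.37 + 0.55 + 0.52) / 12 = 4.9100 / 12 = 0.4092
UCL_R = D₄·R̄ = 2.574 × 0.4092 = 1.0532

1.053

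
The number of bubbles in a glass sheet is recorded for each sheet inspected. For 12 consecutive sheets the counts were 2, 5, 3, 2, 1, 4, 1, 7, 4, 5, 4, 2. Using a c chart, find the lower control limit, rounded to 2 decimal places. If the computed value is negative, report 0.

c̄ = (2 + 5 + 3 + 2 + 1 + 4 + 1 + 7 + 4 + 5 + 4 + 2) / 12 = 40 / 12 = 3.3333
LCL = c̄ − 3√c̄ = 3.3333 − 3 × 1.8257 = -2.1439 → 0 (cannot be negative)

0.00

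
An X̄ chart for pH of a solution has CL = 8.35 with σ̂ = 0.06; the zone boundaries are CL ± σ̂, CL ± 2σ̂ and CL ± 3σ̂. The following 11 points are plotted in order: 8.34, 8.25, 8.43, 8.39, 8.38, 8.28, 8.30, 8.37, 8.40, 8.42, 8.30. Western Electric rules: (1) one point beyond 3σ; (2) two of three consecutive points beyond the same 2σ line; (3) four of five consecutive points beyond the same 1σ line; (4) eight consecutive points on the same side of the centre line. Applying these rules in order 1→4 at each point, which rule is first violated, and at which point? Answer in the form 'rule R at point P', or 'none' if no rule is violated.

Zone of each point (C = within 1σ̂, B = 1σ̂–2σ̂, A = 2σ̂–3σ̂, * = beyond 3σ̂; sign = side of CL): 1:-C, 2:-B, 3:+B, 4:+C, 5:+C, 6:-B, 7:-C, 8:+C, 9:+C, 10:+B, 11:-C
No rule fires across all 11 points.

none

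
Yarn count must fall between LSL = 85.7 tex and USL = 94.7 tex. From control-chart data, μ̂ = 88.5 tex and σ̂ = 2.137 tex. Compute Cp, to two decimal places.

Cp = (USL − LSL) / (6σ̂) = (94.7 − 85.7) / (6 × 2.137) = 9.0000 / 12.8220 = 0.7019

0.70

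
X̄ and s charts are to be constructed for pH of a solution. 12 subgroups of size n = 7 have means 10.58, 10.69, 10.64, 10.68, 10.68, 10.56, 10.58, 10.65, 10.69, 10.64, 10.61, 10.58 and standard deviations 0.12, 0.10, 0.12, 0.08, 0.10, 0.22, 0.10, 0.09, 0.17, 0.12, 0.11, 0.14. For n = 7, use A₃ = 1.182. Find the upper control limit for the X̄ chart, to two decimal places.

X̄̄ = (10.58 + 10.69 + 10.64 + 10.68 + 10.68 + 10.56 + 10.58 + 10.65 + 10.69 + 10.64 + 10.61 + 10.58) / 12 = 10.6317
s̄ = (0.12 + 0.10 + 0.12 + 0.08 + 0.10 + 0.22 + 0.10 + 0.09 + 0.17 + 0.12 + 0.11 + 0.14) / 12 = 0.1225
UCL = X̄̄ + A₃·s̄ = 10.6317 + 1.182 × 0.1225 = 10.7765

10.78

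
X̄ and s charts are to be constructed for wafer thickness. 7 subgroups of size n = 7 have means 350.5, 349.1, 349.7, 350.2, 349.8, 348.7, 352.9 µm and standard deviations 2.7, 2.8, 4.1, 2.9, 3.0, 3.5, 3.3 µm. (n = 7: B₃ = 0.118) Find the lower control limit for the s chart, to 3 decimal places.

s̄ = (2.7 + 2.8 + 4.1 + 2.9 + 3.0 + 3.5 + 3.3) / 7 = 3.1857
LCL_s = B₃·s̄ = 0.118 × 3.1857 = 0.3759

0.376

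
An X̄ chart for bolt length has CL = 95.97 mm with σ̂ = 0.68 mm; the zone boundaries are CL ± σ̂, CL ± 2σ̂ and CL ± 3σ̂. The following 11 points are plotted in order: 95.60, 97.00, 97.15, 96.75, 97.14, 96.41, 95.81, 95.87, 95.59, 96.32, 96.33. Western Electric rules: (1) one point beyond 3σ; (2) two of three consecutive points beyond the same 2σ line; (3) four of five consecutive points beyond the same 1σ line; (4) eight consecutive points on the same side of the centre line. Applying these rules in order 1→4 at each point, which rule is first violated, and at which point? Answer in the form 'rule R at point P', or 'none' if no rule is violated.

rule 3 at point 5

Zone of each point (C = within 1σ̂, B = 1σ̂–2σ̂, A = 2σ̂–3σ̂, * = beyond 3σ̂; sign = side of CL): 1:-C, 2:+B, 3:+B, 4:+B, 5:+B, 6:+C, 7:-C, 8:-C, 9:-C, 10:+C, 11:+C
Rule 3 (four of five consecutive points beyond the same 1σ limit) is satisfied at point 5.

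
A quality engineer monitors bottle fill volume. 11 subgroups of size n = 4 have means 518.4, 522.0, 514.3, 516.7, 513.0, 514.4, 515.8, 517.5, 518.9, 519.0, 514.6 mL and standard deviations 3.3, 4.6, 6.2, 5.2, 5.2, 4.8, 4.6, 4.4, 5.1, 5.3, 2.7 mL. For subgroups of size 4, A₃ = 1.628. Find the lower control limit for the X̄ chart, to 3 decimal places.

509.175

X̄̄ = (518.4 + 522.0 + 514.3 + 516.7 + 513.0 + 514.4 + 515.8 + 517.5 + 518.9 + 519.0 + 514.6) / 11 = 516.7818
s̄ = (3.3 + 4.6 + 6.2 + 5.2 + 5.2 + 4.8 + 4.6 + 4.4 + 5.1 + 5.3 + 2.7) / 11 = 4.6727
LCL = X̄̄ − A₃·s̄ = 516.7818 − 1.628 × 4.6727 = 509.1746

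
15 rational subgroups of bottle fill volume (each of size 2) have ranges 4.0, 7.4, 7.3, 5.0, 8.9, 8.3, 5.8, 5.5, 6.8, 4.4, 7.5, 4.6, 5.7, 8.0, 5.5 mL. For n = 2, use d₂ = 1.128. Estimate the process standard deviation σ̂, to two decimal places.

5.60

R̄ = (4.0 + 7.4 + 7.3 + 5.0 + 8.9 + 8.3 + 5.8 + 5.5 + 6.8 + 4.4 + 7.5 + 4.6 + 5.7 + 8.0 + 5.5) / 15 = 6.3133
σ̂ = R̄ / d₂ = 6.3133 / 1.128 = 5.5969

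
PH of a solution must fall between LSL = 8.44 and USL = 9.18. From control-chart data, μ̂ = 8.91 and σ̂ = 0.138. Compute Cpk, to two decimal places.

0.65

Cpu = (USL − μ̂) / (3σ̂) = (9.18 − 8.91) / (3 × 0.138) = 0.6522; Cpl = (μ̂ − LSL) / (3σ̂) = (8.91 − 8.44) / (3 × 0.138) = 1.1353; Cpk = min(Cpu, Cpl) = 0.6522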